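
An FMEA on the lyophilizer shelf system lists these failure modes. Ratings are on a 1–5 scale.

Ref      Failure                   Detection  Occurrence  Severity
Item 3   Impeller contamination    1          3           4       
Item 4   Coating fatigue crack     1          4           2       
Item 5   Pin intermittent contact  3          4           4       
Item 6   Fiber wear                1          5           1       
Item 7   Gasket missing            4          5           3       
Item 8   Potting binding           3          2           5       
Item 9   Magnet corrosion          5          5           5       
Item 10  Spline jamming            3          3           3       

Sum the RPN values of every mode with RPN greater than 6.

310

RPN = Severity × Occurrence × Detection:
  Item 3: 4 × 3 × 1 = 12
  Item 4: 2 × 4 × 1 = 8
  Item 5: 4 × 4 × 3 = 48
  Item 6: 1 × 5 × 1 = 5
  Item 7: 3 × 5 × 4 = 60
  Item 8: 5 × 2 × 3 = 30
  Item 9: 5 × 5 × 5 = 125
  Item 10: 3 × 3 × 3 = 27
RPN > 6: Item 3 (12), Item 4 (8), Item 5 (48), Item 7 (60), Item 8 (30), Item 9 (125), Item 10 (27).
Sum: 12 + 8 + 48 + 60 + 30 + 125 + 27 = 310.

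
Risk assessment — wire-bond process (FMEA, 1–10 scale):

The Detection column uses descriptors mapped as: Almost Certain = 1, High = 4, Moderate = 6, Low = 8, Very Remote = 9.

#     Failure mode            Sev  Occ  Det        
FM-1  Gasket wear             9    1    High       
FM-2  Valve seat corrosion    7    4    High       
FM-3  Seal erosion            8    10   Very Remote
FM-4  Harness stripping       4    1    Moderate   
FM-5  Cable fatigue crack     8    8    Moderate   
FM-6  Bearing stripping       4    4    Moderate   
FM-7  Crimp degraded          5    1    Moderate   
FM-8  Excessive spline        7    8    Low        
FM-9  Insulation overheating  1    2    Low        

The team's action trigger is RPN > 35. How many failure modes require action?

6

RPN = Severity × Occurrence × Detection:
  FM-1: 9 × 1 × 4 = 36
  FM-2: 7 × 4 × 4 = 112
  FM-3: 8 × 10 × 9 = 720
  FM-4: 4 × 1 × 6 = 24
  FM-5: 8 × 8 × 6 = 384
  FM-6: 4 × 4 × 6 = 96
  FM-7: 5 × 1 × 6 = 30
  FM-8: 7 × 8 × 8 = 448
  FM-9: 1 × 2 × 8 = 16
Modes with RPN > 35: FM-1 (36), FM-2 (112), FM-3 (720), FM-5 (384), FM-6 (96), FM-8 (448) → 6.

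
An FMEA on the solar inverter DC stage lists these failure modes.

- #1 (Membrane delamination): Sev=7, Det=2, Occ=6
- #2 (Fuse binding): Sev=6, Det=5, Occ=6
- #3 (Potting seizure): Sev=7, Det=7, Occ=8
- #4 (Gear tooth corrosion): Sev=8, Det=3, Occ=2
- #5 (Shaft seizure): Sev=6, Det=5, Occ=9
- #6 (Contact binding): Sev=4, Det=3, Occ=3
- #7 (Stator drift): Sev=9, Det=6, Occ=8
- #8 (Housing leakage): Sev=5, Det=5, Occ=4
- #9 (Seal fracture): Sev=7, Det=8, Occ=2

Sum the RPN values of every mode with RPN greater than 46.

1618

RPN = Severity × Occurrence × Detection:
  #1: 7 × 6 × 2 = 84
  #2: 6 × 6 × 5 = 180
  #3: 7 × 8 × 7 = 392
  #4: 8 × 2 × 3 = 48
  #5: 6 × 9 × 5 = 270
  #6: 4 × 3 × 3 = 36
  #7: 9 × 8 × 6 = 432
  #8: 5 × 4 × 5 = 100
  #9: 7 × 2 × 8 = 112
RPN > 46: #1 (84), #2 (180), #3 (392), #4 (48), #5 (270), #7 (432), #8 (100), #9 (112).
Sum: 84 + 180 + 392 + 48 + 270 + 432 + 100 + 112 = 1618.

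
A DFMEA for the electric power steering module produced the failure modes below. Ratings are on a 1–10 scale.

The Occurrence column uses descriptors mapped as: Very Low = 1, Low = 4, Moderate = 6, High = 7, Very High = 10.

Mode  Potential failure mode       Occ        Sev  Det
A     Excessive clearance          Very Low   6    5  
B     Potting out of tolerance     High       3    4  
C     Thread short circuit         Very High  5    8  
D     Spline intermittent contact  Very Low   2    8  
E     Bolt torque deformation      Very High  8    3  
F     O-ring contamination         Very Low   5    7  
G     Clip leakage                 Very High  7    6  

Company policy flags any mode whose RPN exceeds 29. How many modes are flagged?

6

RPN = Severity × Occurrence × Detection:
  A: 6 × 1 × 5 = 30
  B: 3 × 7 × 4 = 84
  C: 5 × 10 × 8 = 400
  D: 2 × 1 × 8 = 16
  E: 8 × 10 × 3 = 240
  F: 5 × 1 × 7 = 35
  G: 7 × 10 × 6 = 420
Modes with RPN > 29: A (30), B (84), C (400), E (240), F (35), G (420) → 6.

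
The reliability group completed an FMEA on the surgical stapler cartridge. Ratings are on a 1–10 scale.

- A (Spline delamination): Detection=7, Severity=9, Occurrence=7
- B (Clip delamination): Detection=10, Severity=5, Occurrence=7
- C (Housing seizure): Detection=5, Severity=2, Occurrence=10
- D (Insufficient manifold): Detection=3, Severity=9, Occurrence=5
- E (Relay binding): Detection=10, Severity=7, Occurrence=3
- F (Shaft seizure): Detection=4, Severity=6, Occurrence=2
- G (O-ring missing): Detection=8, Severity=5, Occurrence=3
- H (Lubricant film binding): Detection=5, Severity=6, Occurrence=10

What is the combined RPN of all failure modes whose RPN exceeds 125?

RPN = Severity × Occurrence × Detection:
  A: 9 × 7 × 7 = 441
  B: 5 × 7 × 10 = 350
  C: 2 × 10 × 5 = 100
  D: 9 × 5 × 3 = 135
  E: 7 × 3 × 10 = 210
  F: 6 × 2 × 4 = 48
  G: 5 × 3 × 8 = 120
  H: 6 × 10 × 5 = 300
RPN > 125: A (441), B (350), D (135), E (210), H (300).
Sum: 441 + 350 + 135 + 210 + 300 = 1436.

1436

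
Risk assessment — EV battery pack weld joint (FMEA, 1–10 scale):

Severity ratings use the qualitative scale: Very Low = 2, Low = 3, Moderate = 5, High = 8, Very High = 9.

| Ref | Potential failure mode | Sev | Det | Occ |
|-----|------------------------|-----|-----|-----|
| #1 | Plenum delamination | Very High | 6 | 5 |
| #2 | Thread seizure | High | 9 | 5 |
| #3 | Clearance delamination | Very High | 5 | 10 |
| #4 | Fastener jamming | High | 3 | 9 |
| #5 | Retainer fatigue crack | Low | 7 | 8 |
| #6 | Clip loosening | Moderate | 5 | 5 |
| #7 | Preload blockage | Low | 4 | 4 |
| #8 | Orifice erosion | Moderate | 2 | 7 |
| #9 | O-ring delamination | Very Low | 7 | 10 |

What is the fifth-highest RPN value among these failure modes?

RPN = Severity × Occurrence × Detection:
  #1: 9 × 5 × 6 = 270
  #2: 8 × 5 × 9 = 360
  #3: 9 × 10 × 5 = 450
  #4: 8 × 9 × 3 = 216
  #5: 3 × 8 × 7 = 168
  #6: 5 × 5 × 5 = 125
  #7: 3 × 4 × 4 = 48
  #8: 5 × 7 × 2 = 70
  #9: 2 × 10 × 7 = 140
Sorted descending: 450, 360, 270, 216, 168, 140, 125, 70, 48.
The fifth-highest RPN is 168 (#5).

168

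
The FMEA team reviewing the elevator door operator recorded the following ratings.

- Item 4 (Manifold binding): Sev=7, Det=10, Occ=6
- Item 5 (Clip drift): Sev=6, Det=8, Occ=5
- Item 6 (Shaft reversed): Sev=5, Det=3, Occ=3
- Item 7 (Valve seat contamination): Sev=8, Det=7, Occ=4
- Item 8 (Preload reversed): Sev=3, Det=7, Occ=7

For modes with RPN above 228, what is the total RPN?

660

RPN = Severity × Occurrence × Detection:
  Item 4: 7 × 6 × 10 = 420
  Item 5: 6 × 5 × 8 = 240
  Item 6: 5 × 3 × 3 = 45
  Item 7: 8 × 4 × 7 = 224
  Item 8: 3 × 7 × 7 = 147
RPN > 228: Item 4 (420), Item 5 (240).
Sum: 420 + 240 = 660.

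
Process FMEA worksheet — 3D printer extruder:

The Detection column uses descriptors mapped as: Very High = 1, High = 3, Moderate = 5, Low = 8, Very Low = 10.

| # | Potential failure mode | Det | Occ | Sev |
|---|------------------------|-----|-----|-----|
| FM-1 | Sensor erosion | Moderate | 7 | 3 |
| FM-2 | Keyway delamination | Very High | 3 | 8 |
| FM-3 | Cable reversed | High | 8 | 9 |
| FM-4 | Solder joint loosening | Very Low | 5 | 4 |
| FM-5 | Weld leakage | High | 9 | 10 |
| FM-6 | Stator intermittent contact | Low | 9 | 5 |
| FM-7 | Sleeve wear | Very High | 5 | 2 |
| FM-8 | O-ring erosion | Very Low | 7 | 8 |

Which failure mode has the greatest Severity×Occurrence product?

FM-5

Criticality = Severity × Occurrence:
  FM-1: 3 × 7 = 21
  FM-2: 8 × 3 = 24
  FM-3: 9 × 8 = 72
  FM-4: 4 × 5 = 20
  FM-5: 10 × 9 = 90
  FM-6: 5 × 9 = 45
  FM-7: 2 × 5 = 10
  FM-8: 8 × 7 = 56
Highest criticality is 90 → FM-5.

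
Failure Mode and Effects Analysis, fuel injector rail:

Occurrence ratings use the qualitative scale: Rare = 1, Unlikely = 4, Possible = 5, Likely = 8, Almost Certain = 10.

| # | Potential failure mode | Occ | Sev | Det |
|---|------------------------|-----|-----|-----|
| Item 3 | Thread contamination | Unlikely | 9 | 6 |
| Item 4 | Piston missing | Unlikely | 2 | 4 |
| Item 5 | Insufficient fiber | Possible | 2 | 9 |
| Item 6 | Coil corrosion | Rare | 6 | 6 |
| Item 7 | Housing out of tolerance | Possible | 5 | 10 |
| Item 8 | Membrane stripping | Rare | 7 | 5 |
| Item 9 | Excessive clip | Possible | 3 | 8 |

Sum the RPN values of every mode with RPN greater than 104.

RPN = Severity × Occurrence × Detection:
  Item 3: 9 × 4 × 6 = 216
  Item 4: 2 × 4 × 4 = 32
  Item 5: 2 × 5 × 9 = 90
  Item 6: 6 × 1 × 6 = 36
  Item 7: 5 × 5 × 10 = 250
  Item 8: 7 × 1 × 5 = 35
  Item 9: 3 × 5 × 8 = 120
RPN > 104: Item 3 (216), Item 7 (250), Item 9 (120).
Sum: 216 + 250 + 120 = 586.

586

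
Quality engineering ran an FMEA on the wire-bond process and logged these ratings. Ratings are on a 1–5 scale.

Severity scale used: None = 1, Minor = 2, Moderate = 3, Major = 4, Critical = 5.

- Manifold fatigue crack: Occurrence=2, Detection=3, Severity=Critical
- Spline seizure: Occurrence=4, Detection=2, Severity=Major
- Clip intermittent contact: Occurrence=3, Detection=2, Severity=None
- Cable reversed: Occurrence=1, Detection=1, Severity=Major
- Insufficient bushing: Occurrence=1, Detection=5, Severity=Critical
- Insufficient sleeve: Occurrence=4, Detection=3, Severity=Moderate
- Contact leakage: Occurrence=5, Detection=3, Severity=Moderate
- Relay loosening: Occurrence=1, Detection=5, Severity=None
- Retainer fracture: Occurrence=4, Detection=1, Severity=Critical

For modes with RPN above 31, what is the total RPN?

113

RPN = Severity × Occurrence × Detection:
  Manifold fatigue crack: 5 × 2 × 3 = 30
  Spline seizure: 4 × 4 × 2 = 32
  Clip intermittent contact: 1 × 3 × 2 = 6
  Cable reversed: 4 × 1 × 1 = 4
  Insufficient bushing: 5 × 1 × 5 = 25
  Insufficient sleeve: 3 × 4 × 3 = 36
  Contact leakage: 3 × 5 × 3 = 45
  Relay loosening: 1 × 1 × 5 = 5
  Retainer fracture: 5 × 4 × 1 = 20
RPN > 31: Spline seizure (32), Insufficient sleeve (36), Contact leakage (45).
Sum: 32 + 36 + 45 = 113.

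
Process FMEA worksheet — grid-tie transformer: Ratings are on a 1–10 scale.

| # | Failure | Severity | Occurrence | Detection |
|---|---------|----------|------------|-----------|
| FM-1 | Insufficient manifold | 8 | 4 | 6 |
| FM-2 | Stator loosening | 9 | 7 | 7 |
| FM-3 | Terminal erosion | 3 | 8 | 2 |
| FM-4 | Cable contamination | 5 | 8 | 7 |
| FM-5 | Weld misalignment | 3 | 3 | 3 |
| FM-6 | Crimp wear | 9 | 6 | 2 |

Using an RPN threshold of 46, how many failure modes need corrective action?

RPN = Severity × Occurrence × Detection:
  FM-1: 8 × 4 × 6 = 192
  FM-2: 9 × 7 × 7 = 441
  FM-3: 3 × 8 × 2 = 48
  FM-4: 5 × 8 × 7 = 280
  FM-5: 3 × 3 × 3 = 27
  FM-6: 9 × 6 × 2 = 108
Modes with RPN ≥ 46: FM-1 (192), FM-2 (441), FM-3 (48), FM-4 (280), FM-6 (108) → 5.

5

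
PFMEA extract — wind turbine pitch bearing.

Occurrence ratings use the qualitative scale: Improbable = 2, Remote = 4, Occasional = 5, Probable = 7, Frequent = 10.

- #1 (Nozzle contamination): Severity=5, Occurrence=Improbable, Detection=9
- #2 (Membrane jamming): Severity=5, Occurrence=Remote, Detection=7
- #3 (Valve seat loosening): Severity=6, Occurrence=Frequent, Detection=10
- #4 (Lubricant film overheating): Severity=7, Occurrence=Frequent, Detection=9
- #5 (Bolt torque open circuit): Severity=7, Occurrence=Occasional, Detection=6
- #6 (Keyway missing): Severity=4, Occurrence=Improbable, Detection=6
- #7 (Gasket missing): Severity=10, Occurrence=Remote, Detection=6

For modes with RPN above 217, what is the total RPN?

1470

RPN = Severity × Occurrence × Detection:
  #1: 5 × 2 × 9 = 90
  #2: 5 × 4 × 7 = 140
  #3: 6 × 10 × 10 = 600
  #4: 7 × 10 × 9 = 630
  #5: 7 × 5 × 6 = 210
  #6: 4 × 2 × 6 = 48
  #7: 10 × 4 × 6 = 240
RPN > 217: #3 (600), #4 (630), #7 (240).
Sum: 600 + 630 + 240 = 1470.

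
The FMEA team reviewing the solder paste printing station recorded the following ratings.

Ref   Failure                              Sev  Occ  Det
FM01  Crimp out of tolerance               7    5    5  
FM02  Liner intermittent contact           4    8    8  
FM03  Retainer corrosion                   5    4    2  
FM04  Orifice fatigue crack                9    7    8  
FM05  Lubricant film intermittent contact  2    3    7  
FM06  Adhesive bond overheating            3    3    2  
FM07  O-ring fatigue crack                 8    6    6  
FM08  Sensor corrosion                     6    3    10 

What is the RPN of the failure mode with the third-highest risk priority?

256

RPN = Severity × Occurrence × Detection:
  FM01: 7 × 5 × 5 = 175
  FM02: 4 × 8 × 8 = 256
  FM03: 5 × 4 × 2 = 40
  FM04: 9 × 7 × 8 = 504
  FM05: 2 × 3 × 7 = 42
  FM06: 3 × 3 × 2 = 18
  FM07: 8 × 6 × 6 = 288
  FM08: 6 × 3 × 10 = 180
Sorted descending: 504, 288, 256, 180, 175, 42, 40, 18.
The third-highest RPN is 256 (FM02).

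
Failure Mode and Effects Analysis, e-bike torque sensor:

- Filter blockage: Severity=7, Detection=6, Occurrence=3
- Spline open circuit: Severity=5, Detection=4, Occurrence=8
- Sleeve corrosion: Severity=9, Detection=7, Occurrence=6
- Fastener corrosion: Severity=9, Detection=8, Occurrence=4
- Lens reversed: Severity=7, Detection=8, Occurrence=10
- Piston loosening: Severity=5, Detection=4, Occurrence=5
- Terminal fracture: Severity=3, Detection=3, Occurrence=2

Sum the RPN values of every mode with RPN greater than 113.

RPN = Severity × Occurrence × Detection:
  Filter blockage: 7 × 3 × 6 = 126
  Spline open circuit: 5 × 8 × 4 = 160
  Sleeve corrosion: 9 × 6 × 7 = 378
  Fastener corrosion: 9 × 4 × 8 = 288
  Lens reversed: 7 × 10 × 8 = 560
  Piston loosening: 5 × 5 × 4 = 100
  Terminal fracture: 3 × 2 × 3 = 18
RPN > 113: Filter blockage (126), Spline open circuit (160), Sleeve corrosion (378), Fastener corrosion (288), Lens reversed (560).
Sum: 126 + 160 + 378 + 288 + 560 = 1512.

1512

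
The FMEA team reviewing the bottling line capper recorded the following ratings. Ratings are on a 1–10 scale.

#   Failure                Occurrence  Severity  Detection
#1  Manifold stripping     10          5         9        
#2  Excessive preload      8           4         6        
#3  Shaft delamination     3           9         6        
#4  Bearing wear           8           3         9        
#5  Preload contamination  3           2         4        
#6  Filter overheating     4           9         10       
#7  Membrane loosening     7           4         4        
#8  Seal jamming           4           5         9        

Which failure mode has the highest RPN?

RPN = Severity × Occurrence × Detection:
  #1: 5 × 10 × 9 = 450
  #2: 4 × 8 × 6 = 192
  #3: 9 × 3 × 6 = 162
  #4: 3 × 8 × 9 = 216
  #5: 2 × 3 × 4 = 24
  #6: 9 × 4 × 10 = 360
  #7: 4 × 7 × 4 = 112
  #8: 5 × 4 × 9 = 180
Highest RPN is 450 → #1.

#1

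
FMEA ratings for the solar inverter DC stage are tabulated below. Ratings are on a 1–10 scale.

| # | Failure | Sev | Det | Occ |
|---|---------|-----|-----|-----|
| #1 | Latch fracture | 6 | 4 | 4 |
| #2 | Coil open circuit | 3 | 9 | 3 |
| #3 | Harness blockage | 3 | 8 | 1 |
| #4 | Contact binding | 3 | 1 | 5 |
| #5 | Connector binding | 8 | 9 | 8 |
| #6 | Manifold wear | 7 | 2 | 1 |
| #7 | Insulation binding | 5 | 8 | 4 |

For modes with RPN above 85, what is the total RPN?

RPN = Severity × Occurrence × Detection:
  #1: 6 × 4 × 4 = 96
  #2: 3 × 3 × 9 = 81
  #3: 3 × 1 × 8 = 24
  #4: 3 × 5 × 1 = 15
  #5: 8 × 8 × 9 = 576
  #6: 7 × 1 × 2 = 14
  #7: 5 × 4 × 8 = 160
RPN > 85: #1 (96), #5 (576), #7 (160).
Sum: 96 + 576 + 160 = 832.

832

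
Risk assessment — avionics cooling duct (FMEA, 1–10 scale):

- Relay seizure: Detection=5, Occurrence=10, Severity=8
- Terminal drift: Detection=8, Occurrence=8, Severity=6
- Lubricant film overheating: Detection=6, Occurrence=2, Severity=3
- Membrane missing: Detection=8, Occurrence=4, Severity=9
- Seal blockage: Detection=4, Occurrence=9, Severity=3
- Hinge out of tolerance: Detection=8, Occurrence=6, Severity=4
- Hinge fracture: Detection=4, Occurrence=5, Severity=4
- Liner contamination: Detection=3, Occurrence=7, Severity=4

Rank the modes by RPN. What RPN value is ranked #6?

RPN = Severity × Occurrence × Detection:
  Relay seizure: 8 × 10 × 5 = 400
  Terminal drift: 6 × 8 × 8 = 384
  Lubricant film overheating: 3 × 2 × 6 = 36
  Membrane missing: 9 × 4 × 8 = 288
  Seal blockage: 3 × 9 × 4 = 108
  Hinge out of tolerance: 4 × 6 × 8 = 192
  Hinge fracture: 4 × 5 × 4 = 80
  Liner contamination: 4 × 7 × 3 = 84
Sorted descending: 400, 384, 288, 192, 108, 84, 80, 36.
The sixth-highest RPN is 84 (Liner contamination).

84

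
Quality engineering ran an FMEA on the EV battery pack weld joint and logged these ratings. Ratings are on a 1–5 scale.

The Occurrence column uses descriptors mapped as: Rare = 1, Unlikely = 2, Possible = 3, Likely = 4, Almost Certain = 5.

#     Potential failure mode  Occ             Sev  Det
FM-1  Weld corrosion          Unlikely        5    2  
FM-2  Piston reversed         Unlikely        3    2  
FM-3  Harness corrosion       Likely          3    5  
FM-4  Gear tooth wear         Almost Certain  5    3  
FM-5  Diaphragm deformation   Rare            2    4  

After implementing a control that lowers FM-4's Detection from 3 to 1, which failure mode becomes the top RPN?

RPN = Severity × Occurrence × Detection:
  FM-1: 5 × 2 × 2 = 20
  FM-2: 3 × 2 × 2 = 12
  FM-3: 3 × 4 × 5 = 60
  FM-4: 5 × 5 × 3 = 75
  FM-5: 2 × 1 × 4 = 8
After action: FM-4 → 5 × 5 × 1 = 25.
Revised RPNs: FM-3=60, FM-4=25, FM-1=20, FM-2=12, FM-5=8.
Highest is now FM-3 (60).

FM-3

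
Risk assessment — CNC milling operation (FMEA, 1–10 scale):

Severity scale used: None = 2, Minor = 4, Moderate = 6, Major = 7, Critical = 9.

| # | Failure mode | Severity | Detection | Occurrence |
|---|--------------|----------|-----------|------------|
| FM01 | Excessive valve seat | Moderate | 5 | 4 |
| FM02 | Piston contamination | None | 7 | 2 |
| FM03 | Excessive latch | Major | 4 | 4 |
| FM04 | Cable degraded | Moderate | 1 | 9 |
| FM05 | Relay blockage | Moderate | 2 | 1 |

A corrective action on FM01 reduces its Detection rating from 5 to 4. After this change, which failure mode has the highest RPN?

FM03

RPN = Severity × Occurrence × Detection:
  FM01: 6 × 4 × 5 = 120
  FM02: 2 × 2 × 7 = 28
  FM03: 7 × 4 × 4 = 112
  FM04: 6 × 9 × 1 = 54
  FM05: 6 × 1 × 2 = 12
After action: FM01 → 6 × 4 × 4 = 96.
Revised RPNs: FM03=112, FM01=96, FM04=54, FM02=28, FM05=12.
Highest is now FM03 (112).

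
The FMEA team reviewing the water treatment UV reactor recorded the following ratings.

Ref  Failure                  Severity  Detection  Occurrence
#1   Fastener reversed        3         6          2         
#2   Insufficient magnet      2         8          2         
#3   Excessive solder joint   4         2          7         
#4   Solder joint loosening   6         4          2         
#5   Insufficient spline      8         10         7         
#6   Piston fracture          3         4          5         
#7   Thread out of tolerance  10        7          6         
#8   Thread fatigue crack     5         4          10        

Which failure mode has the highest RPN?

#5

RPN = Severity × Occurrence × Detection:
  #1: 3 × 2 × 6 = 36
  #2: 2 × 2 × 8 = 32
  #3: 4 × 7 × 2 = 56
  #4: 6 × 2 × 4 = 48
  #5: 8 × 7 × 10 = 560
  #6: 3 × 5 × 4 = 60
  #7: 10 × 6 × 7 = 420
  #8: 5 × 10 × 4 = 200
Highest RPN is 560 → #5.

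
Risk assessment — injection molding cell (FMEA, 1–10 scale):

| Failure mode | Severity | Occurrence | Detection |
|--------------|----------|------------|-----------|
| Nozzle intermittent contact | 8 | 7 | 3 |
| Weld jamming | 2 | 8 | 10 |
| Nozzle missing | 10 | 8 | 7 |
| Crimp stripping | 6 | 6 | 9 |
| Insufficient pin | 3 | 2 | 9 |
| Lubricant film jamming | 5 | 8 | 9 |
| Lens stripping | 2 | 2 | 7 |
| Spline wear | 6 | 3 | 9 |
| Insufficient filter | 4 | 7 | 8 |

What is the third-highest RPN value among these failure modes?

324

RPN = Severity × Occurrence × Detection:
  Nozzle intermittent contact: 8 × 7 × 3 = 168
  Weld jamming: 2 × 8 × 10 = 160
  Nozzle missing: 10 × 8 × 7 = 560
  Crimp stripping: 6 × 6 × 9 = 324
  Insufficient pin: 3 × 2 × 9 = 54
  Lubricant film jamming: 5 × 8 × 9 = 360
  Lens stripping: 2 × 2 × 7 = 28
  Spline wear: 6 × 3 × 9 = 162
  Insufficient filter: 4 × 7 × 8 = 224
Sorted descending: 560, 360, 324, 224, 168, 162, 160, 54, 28.
The third-highest RPN is 324 (Crimp stripping).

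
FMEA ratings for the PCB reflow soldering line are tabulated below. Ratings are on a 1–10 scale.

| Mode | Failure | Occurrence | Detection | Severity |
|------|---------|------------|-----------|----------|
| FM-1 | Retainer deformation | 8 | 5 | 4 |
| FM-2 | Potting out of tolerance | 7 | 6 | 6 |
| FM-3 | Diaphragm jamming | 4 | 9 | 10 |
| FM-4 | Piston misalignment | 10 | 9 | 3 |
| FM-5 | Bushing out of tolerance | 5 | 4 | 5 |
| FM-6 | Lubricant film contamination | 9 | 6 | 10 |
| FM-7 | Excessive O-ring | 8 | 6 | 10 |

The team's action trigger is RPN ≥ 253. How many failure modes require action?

RPN = Severity × Occurrence × Detection:
  FM-1: 4 × 8 × 5 = 160
  FM-2: 6 × 7 × 6 = 252
  FM-3: 10 × 4 × 9 = 360
  FM-4: 3 × 10 × 9 = 270
  FM-5: 5 × 5 × 4 = 100
  FM-6: 10 × 9 × 6 = 540
  FM-7: 10 × 8 × 6 = 480
Modes with RPN ≥ 253: FM-3 (360), FM-4 (270), FM-6 (540), FM-7 (480) → 4.

4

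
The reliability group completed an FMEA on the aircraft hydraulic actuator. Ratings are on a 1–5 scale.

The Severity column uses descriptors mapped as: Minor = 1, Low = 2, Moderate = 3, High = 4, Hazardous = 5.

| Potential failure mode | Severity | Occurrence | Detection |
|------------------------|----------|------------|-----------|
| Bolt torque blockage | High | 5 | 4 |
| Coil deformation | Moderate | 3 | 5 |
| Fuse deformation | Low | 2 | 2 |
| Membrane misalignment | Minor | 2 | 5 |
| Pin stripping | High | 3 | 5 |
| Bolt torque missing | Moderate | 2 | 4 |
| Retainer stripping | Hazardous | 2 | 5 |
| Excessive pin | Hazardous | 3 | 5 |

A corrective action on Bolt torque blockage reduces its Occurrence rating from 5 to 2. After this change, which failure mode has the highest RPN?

Excessive pin

RPN = Severity × Occurrence × Detection:
  Bolt torque blockage: 4 × 5 × 4 = 80
  Coil deformation: 3 × 3 × 5 = 45
  Fuse deformation: 2 × 2 × 2 = 8
  Membrane misalignment: 1 × 2 × 5 = 10
  Pin stripping: 4 × 3 × 5 = 60
  Bolt torque missing: 3 × 2 × 4 = 24
  Retainer stripping: 5 × 2 × 5 = 50
  Excessive pin: 5 × 3 × 5 = 75
After action: Bolt torque blockage → 4 × 2 × 4 = 32.
Revised RPNs: Excessive pin=75, Pin stripping=60, Retainer stripping=50, Coil deformation=45, Bolt torque blockage=32, Bolt torque missing=24, Membrane misalignment=10, Fuse deformation=8.
Highest is now Excessive pin (75).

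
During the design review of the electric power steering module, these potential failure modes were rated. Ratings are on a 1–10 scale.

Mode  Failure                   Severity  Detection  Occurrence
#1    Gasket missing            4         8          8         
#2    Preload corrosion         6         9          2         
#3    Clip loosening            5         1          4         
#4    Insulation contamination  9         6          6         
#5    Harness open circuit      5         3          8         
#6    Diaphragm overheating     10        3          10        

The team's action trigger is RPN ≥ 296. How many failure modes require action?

2

RPN = Severity × Occurrence × Detection:
  #1: 4 × 8 × 8 = 256
  #2: 6 × 2 × 9 = 108
  #3: 5 × 4 × 1 = 20
  #4: 9 × 6 × 6 = 324
  #5: 5 × 8 × 3 = 120
  #6: 10 × 10 × 3 = 300
Modes with RPN ≥ 296: #4 (324), #6 (300) → 2.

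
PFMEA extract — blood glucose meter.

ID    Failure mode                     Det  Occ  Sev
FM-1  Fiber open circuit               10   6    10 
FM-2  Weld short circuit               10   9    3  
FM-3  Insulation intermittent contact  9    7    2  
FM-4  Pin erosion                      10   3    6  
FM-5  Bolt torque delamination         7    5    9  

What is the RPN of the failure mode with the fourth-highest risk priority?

180

RPN = Severity × Occurrence × Detection:
  FM-1: 10 × 6 × 10 = 600
  FM-2: 3 × 9 × 10 = 270
  FM-3: 2 × 7 × 9 = 126
  FM-4: 6 × 3 × 10 = 180
  FM-5: 9 × 5 × 7 = 315
Sorted descending: 600, 315, 270, 180, 126.
The fourth-highest RPN is 180 (FM-4).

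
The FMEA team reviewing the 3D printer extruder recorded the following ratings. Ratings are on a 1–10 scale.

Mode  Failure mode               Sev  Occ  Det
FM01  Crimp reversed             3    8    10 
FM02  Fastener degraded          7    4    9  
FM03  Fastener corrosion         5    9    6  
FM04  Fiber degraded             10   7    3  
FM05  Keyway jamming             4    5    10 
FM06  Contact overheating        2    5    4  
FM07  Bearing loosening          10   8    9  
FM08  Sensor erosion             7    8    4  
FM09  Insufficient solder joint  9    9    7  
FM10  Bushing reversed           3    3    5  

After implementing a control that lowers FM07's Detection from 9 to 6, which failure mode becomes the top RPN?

RPN = Severity × Occurrence × Detection:
  FM01: 3 × 8 × 10 = 240
  FM02: 7 × 4 × 9 = 252
  FM03: 5 × 9 × 6 = 270
  FM04: 10 × 7 × 3 = 210
  FM05: 4 × 5 × 10 = 200
  FM06: 2 × 5 × 4 = 40
  FM07: 10 × 8 × 9 = 720
  FM08: 7 × 8 × 4 = 224
  FM09: 9 × 9 × 7 = 567
  FM10: 3 × 3 × 5 = 45
After action: FM07 → 10 × 8 × 6 = 480.
Revised RPNs: FM09=567, FM07=480, FM03=270, FM02=252, FM01=240, FM08=224, FM04=210, FM05=200, FM10=45, FM06=40.
Highest is now FM09 (567).

FM09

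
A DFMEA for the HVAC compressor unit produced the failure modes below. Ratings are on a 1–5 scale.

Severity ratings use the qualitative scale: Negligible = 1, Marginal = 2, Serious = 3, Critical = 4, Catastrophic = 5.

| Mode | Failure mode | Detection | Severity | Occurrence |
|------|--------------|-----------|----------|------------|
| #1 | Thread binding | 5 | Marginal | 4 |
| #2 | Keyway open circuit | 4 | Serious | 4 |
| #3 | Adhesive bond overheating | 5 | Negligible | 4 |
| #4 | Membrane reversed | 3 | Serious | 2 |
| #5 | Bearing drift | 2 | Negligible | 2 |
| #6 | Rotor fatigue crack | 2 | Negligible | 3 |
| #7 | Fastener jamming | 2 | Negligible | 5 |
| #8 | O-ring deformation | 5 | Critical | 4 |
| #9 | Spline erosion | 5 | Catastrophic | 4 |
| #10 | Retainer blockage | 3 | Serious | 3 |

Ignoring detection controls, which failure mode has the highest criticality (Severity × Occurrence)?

Criticality = Severity × Occurrence:
  #1: 2 × 4 = 8
  #2: 3 × 4 = 12
  #3: 1 × 4 = 4
  #4: 3 × 2 = 6
  #5: 1 × 2 = 2
  #6: 1 × 3 = 3
  #7: 1 × 5 = 5
  #8: 4 × 4 = 16
  #9: 5 × 4 = 20
  #10: 3 × 3 = 9
Highest criticality is 20 → #9.

#9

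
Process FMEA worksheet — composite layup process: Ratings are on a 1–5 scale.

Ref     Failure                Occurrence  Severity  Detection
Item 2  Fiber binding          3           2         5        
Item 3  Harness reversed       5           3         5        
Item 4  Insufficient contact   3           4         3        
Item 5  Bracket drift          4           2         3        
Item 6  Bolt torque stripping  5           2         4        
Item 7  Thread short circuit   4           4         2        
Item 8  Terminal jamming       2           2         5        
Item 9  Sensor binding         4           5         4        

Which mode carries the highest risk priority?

Item 9

RPN = Severity × Occurrence × Detection:
  Item 2: 2 × 3 × 5 = 30
  Item 3: 3 × 5 × 5 = 75
  Item 4: 4 × 3 × 3 = 36
  Item 5: 2 × 4 × 3 = 24
  Item 6: 2 × 5 × 4 = 40
  Item 7: 4 × 4 × 2 = 32
  Item 8: 2 × 2 × 5 = 20
  Item 9: 5 × 4 × 4 = 80
Highest RPN is 80 → Item 9.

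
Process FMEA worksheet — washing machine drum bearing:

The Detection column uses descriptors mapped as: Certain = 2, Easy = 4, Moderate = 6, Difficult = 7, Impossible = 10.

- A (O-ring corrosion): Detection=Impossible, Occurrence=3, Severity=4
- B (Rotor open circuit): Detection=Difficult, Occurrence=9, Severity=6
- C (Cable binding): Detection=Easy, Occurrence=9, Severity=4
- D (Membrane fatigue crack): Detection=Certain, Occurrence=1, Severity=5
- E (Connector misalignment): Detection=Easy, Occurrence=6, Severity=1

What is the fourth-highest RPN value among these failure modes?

RPN = Severity × Occurrence × Detection:
  A: 4 × 3 × 10 = 120
  B: 6 × 9 × 7 = 378
  C: 4 × 9 × 4 = 144
  D: 5 × 1 × 2 = 10
  E: 1 × 6 × 4 = 24
Sorted descending: 378, 144, 120, 24, 10.
The fourth-highest RPN is 24 (E).

24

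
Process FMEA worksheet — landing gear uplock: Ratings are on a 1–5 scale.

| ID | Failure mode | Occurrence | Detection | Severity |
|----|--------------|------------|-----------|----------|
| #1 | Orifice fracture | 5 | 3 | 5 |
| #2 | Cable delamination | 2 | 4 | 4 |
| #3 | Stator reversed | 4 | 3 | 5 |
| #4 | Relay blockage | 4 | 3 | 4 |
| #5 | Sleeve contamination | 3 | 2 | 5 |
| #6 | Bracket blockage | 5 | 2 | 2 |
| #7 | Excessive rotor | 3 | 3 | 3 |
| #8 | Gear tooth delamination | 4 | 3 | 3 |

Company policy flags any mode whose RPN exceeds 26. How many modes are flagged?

7

RPN = Severity × Occurrence × Detection:
  #1: 5 × 5 × 3 = 75
  #2: 4 × 2 × 4 = 32
  #3: 5 × 4 × 3 = 60
  #4: 4 × 4 × 3 = 48
  #5: 5 × 3 × 2 = 30
  #6: 2 × 5 × 2 = 20
  #7: 3 × 3 × 3 = 27
  #8: 3 × 4 × 3 = 36
Modes with RPN > 26: #1 (75), #2 (32), #3 (60), #4 (48), #5 (30), #7 (27), #8 (36) → 7.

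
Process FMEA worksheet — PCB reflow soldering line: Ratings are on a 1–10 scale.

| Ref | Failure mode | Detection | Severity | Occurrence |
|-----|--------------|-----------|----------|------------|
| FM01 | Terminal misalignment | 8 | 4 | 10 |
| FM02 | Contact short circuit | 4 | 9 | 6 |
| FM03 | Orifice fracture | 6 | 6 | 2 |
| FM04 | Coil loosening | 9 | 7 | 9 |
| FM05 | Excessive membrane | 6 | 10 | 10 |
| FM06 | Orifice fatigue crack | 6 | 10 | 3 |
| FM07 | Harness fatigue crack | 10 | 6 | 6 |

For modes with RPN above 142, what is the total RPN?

RPN = Severity × Occurrence × Detection:
  FM01: 4 × 10 × 8 = 320
  FM02: 9 × 6 × 4 = 216
  FM03: 6 × 2 × 6 = 72
  FM04: 7 × 9 × 9 = 567
  FM05: 10 × 10 × 6 = 600
  FM06: 10 × 3 × 6 = 180
  FM07: 6 × 6 × 10 = 360
RPN > 142: FM01 (320), FM02 (216), FM04 (567), FM05 (600), FM06 (180), FM07 (360).
Sum: 320 + 216 + 567 + 600 + 180 + 360 = 2243.

2243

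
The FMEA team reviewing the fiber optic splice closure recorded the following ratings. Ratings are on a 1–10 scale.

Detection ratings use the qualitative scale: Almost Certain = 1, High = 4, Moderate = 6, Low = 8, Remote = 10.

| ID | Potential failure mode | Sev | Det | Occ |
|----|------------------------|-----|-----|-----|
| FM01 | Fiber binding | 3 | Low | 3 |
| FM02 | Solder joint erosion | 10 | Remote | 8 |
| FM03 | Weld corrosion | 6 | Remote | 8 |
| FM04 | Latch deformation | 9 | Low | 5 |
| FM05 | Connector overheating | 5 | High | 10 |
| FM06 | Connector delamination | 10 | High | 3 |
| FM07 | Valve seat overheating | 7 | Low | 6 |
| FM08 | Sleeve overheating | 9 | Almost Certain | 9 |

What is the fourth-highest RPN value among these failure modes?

336

RPN = Severity × Occurrence × Detection:
  FM01: 3 × 3 × 8 = 72
  FM02: 10 × 8 × 10 = 800
  FM03: 6 × 8 × 10 = 480
  FM04: 9 × 5 × 8 = 360
  FM05: 5 × 10 × 4 = 200
  FM06: 10 × 3 × 4 = 120
  FM07: 7 × 6 × 8 = 336
  FM08: 9 × 9 × 1 = 81
Sorted descending: 800, 480, 360, 336, 200, 120, 81, 72.
The fourth-highest RPN is 336 (FM07).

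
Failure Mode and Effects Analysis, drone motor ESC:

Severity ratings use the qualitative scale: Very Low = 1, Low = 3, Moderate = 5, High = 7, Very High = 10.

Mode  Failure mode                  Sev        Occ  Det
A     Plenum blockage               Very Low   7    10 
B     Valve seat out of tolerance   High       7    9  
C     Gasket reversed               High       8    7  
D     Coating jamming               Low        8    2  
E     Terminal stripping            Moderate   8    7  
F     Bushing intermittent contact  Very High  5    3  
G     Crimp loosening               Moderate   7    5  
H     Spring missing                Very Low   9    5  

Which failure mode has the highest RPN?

B

RPN = Severity × Occurrence × Detection:
  A: 1 × 7 × 10 = 70
  B: 7 × 7 × 9 = 441
  C: 7 × 8 × 7 = 392
  D: 3 × 8 × 2 = 48
  E: 5 × 8 × 7 = 280
  F: 10 × 5 × 3 = 150
  G: 5 × 7 × 5 = 175
  H: 1 × 9 × 5 = 45
Highest RPN is 441 → B.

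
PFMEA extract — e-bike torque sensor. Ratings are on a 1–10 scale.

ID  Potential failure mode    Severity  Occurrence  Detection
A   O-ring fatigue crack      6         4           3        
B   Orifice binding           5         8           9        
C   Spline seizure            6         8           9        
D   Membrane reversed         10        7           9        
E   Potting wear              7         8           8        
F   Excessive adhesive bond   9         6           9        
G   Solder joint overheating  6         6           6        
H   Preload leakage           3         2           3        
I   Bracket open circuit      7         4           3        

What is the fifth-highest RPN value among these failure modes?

RPN = Severity × Occurrence × Detection:
  A: 6 × 4 × 3 = 72
  B: 5 × 8 × 9 = 360
  C: 6 × 8 × 9 = 432
  D: 10 × 7 × 9 = 630
  E: 7 × 8 × 8 = 448
  F: 9 × 6 × 9 = 486
  G: 6 × 6 × 6 = 216
  H: 3 × 2 × 3 = 18
  I: 7 × 4 × 3 = 84
Sorted descending: 630, 486, 448, 432, 360, 216, 84, 72, 18.
The fifth-highest RPN is 360 (B).

360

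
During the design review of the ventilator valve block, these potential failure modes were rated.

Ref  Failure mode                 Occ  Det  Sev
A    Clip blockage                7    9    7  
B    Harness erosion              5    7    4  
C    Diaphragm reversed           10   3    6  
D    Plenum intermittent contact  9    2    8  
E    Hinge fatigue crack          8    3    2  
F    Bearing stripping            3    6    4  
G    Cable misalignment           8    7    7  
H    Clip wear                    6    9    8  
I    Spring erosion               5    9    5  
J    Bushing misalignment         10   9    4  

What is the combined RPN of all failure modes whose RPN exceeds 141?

2174

RPN = Severity × Occurrence × Detection:
  A: 7 × 7 × 9 = 441
  B: 4 × 5 × 7 = 140
  C: 6 × 10 × 3 = 180
  D: 8 × 9 × 2 = 144
  E: 2 × 8 × 3 = 48
  F: 4 × 3 × 6 = 72
  G: 7 × 8 × 7 = 392
  H: 8 × 6 × 9 = 432
  I: 5 × 5 × 9 = 225
  J: 4 × 10 × 9 = 360
RPN > 141: A (441), C (180), D (144), G (392), H (432), I (225), J (360).
Sum: 441 + 180 + 144 + 392 + 432 + 225 + 360 = 2174.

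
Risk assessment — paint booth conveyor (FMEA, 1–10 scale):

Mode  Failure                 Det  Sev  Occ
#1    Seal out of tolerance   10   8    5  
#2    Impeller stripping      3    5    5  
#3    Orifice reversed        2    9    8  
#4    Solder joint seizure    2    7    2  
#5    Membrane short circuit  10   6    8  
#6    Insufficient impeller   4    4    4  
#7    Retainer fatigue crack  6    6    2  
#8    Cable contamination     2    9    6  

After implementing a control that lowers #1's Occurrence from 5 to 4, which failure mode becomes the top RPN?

RPN = Severity × Occurrence × Detection:
  #1: 8 × 5 × 10 = 400
  #2: 5 × 5 × 3 = 75
  #3: 9 × 8 × 2 = 144
  #4: 7 × 2 × 2 = 28
  #5: 6 × 8 × 10 = 480
  #6: 4 × 4 × 4 = 64
  #7: 6 × 2 × 6 = 72
  #8: 9 × 6 × 2 = 108
After action: #1 → 8 × 4 × 10 = 320.
Revised RPNs: #5=480, #1=320, #3=144, #8=108, #2=75, #7=72, #6=64, #4=28.
Highest is now #5 (480).

#5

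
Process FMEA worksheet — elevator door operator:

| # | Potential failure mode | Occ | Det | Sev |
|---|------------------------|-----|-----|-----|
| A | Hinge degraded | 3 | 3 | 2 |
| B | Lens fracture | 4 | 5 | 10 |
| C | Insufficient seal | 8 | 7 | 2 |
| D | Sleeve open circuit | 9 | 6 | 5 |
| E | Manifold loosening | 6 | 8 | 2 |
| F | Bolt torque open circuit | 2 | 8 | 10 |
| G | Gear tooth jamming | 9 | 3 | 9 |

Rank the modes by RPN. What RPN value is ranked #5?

112

RPN = Severity × Occurrence × Detection:
  A: 2 × 3 × 3 = 18
  B: 10 × 4 × 5 = 200
  C: 2 × 8 × 7 = 112
  D: 5 × 9 × 6 = 270
  E: 2 × 6 × 8 = 96
  F: 10 × 2 × 8 = 160
  G: 9 × 9 × 3 = 243
Sorted descending: 270, 243, 200, 160, 112, 96, 18.
The fifth-highest RPN is 112 (C).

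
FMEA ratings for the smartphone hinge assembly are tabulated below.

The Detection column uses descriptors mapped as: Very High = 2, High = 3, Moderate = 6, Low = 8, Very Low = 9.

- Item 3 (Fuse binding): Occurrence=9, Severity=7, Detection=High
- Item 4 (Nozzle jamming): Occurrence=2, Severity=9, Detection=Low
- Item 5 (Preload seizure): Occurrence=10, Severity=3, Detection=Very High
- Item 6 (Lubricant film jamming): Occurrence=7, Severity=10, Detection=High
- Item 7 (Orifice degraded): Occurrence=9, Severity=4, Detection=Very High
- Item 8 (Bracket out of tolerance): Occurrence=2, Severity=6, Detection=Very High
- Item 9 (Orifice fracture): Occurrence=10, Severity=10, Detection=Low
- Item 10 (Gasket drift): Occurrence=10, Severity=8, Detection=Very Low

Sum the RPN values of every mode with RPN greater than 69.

RPN = Severity × Occurrence × Detection:
  Item 3: 7 × 9 × 3 = 189
  Item 4: 9 × 2 × 8 = 144
  Item 5: 3 × 10 × 2 = 60
  Item 6: 10 × 7 × 3 = 210
  Item 7: 4 × 9 × 2 = 72
  Item 8: 6 × 2 × 2 = 24
  Item 9: 10 × 10 × 8 = 800
  Item 10: 8 × 10 × 9 = 720
RPN > 69: Item 3 (189), Item 4 (144), Item 6 (210), Item 7 (72), Item 9 (800), Item 10 (720).
Sum: 189 + 144 + 210 + 72 + 800 + 720 = 2135.

2135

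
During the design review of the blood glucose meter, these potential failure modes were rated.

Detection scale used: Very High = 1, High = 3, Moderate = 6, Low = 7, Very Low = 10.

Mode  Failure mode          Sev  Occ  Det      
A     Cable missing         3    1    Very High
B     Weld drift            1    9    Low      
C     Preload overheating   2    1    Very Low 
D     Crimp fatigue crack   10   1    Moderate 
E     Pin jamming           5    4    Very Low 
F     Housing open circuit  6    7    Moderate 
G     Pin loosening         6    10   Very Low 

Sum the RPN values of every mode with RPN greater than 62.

1115

RPN = Severity × Occurrence × Detection:
  A: 3 × 1 × 1 = 3
  B: 1 × 9 × 7 = 63
  C: 2 × 1 × 10 = 20
  D: 10 × 1 × 6 = 60
  E: 5 × 4 × 10 = 200
  F: 6 × 7 × 6 = 252
  G: 6 × 10 × 10 = 600
RPN > 62: B (63), E (200), F (252), G (600).
Sum: 63 + 200 + 252 + 600 = 1115.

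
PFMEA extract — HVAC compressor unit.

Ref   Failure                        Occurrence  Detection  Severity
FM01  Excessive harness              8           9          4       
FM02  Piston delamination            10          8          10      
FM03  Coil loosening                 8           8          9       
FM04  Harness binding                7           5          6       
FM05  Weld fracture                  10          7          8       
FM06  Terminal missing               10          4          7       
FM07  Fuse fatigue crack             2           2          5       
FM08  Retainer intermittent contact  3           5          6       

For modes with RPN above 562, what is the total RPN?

RPN = Severity × Occurrence × Detection:
  FM01: 4 × 8 × 9 = 288
  FM02: 10 × 10 × 8 = 800
  FM03: 9 × 8 × 8 = 576
  FM04: 6 × 7 × 5 = 210
  FM05: 8 × 10 × 7 = 560
  FM06: 7 × 10 × 4 = 280
  FM07: 5 × 2 × 2 = 20
  FM08: 6 × 3 × 5 = 90
RPN > 562: FM02 (800), FM03 (576).
Sum: 800 + 576 = 1376.

1376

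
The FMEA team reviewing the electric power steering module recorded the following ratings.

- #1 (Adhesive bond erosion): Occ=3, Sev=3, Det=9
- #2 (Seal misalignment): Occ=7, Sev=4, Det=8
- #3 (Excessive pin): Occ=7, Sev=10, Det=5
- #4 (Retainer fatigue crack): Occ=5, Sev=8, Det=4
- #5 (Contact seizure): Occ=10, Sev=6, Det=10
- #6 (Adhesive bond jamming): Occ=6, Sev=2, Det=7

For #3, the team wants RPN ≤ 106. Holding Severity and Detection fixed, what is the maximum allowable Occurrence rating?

2

#3: S=10, O=7, D=5 → current RPN = 350.
Fixed product = 50. Need 50 × O ≤ 106, so O ≤ 106/50 = 2.12.
Maximum integer Occurrence rating = 2 (gives RPN 100; O=3 would give 150 > 106).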